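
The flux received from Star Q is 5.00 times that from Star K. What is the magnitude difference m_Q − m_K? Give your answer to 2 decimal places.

-1.75

m_Q − m_K = −2.5 log₁₀(F_Q/F_K) = −2.5 log₁₀(5.00) = −2.5 × (0.699) = -1.747.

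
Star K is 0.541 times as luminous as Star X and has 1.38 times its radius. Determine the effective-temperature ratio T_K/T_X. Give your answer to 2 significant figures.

L ∝ R²T⁴ gives T ∝ (L/R²)^(1/4), so
T_K/T_X = (0.541 / 1.38²)^(1/4) = (0.2841)^(1/4) = 0.7301.

0.73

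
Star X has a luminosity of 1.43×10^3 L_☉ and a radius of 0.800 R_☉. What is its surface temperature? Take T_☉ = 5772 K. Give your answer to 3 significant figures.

T/T_☉ = (L/L_☉)^(1/4) / (R/R_☉)^(1/2)
T = 5772 × (1.43×10^3)^(1/4) / √(0.800) = 5772 × 6.149 / 0.8944 = 3.968×10^4 K.

3.97×10^4 K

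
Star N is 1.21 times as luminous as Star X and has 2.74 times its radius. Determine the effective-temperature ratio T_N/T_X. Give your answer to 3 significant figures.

0.634

L ∝ R²T⁴ gives T ∝ (L/R²)^(1/4), so
T_N/T_X = (1.21 / 2.74²)^(1/4) = (0.1612)^(1/4) = 0.6336.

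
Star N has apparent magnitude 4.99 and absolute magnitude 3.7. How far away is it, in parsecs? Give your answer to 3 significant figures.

18.1 pc

m − M = 5 log₁₀(d/10 pc)
4.99 − (3.7) = 1.29 = 5 log₁₀(d/10)
d = 10 × 10^(1.29/5) = 10 × 10^0.258 = 18.11 pc.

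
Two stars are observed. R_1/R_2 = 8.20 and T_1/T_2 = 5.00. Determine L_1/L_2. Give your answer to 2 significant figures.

From the Stefan–Boltzmann law, L ∝ R²T⁴, so
L_1/L_2 = (R_1/R_2)² (T_1/T_2)⁴ = (8.20)² × (5.00)⁴ = 67.24 × 625.0 = 4.202×10^4.

4.2×10^4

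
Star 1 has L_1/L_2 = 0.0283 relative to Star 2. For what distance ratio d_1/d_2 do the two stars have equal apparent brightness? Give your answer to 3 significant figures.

0.168

Equal flux requires L_1/d_1² = L_2/d_2², so d_1/d_2 = √(L_1/L_2)
= √(0.0283) = 0.1682.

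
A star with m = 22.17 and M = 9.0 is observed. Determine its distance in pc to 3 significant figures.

m − M = 5 log₁₀(d/10 pc)
22.17 − (9.0) = 13.17 = 5 log₁₀(d/10)
d = 10 × 10^(13.17/5) = 10 × 10^2.634 = 4305 pc.

4.31×10^3 pc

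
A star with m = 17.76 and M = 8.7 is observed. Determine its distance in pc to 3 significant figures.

649 pc

m − M = 5 log₁₀(d/10 pc)
17.76 − (8.7) = 9.06 = 5 log₁₀(d/10)
d = 10 × 10^(9.06/5) = 10 × 10^1.812 = 648.6 pc.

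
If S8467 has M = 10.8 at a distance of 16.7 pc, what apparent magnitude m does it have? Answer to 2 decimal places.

m = M + 5 log₁₀(d/10 pc) = 10.8 + 5 log₁₀(16.7/10)
  = 10.8 + 5 × 0.223 = 10.8 + 1.11 = 11.91.

11.91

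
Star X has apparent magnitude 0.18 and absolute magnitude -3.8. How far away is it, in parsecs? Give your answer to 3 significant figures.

m − M = 5 log₁₀(d/10 pc)
0.18 − (-3.8) = 3.98 = 5 log₁₀(d/10)
d = 10 × 10^(3.98/5) = 10 × 10^0.796 = 62.52 pc.

62.5 pc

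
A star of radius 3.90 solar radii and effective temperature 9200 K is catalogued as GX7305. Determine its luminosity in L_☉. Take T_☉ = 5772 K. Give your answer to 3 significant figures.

98.2 L_☉

L/L_☉ = (R/R_☉)² (T/T_☉)⁴ = (3.90)² × (9200/5772)⁴
       = 15.21 × (1.594)⁴ = 15.21 × 6.454 = 98.17.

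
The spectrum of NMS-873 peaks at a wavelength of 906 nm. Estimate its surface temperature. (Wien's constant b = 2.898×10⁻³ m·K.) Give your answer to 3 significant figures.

3.20×10^3 K

T = b/λ_max = 2.898×10⁻³ / (906×10⁻⁹) = 3199 K.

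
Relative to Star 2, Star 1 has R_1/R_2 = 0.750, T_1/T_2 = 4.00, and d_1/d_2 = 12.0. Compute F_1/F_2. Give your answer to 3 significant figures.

L_1/L_2 = (R_1/R_2)²(T_1/T_2)⁴ = (0.750)² × (4.00)⁴ = 144.0.
F_1/F_2 = (L_1/L_2)/(d_1/d_2)² = 144.0 / (12.0)² = 1.000.

1.00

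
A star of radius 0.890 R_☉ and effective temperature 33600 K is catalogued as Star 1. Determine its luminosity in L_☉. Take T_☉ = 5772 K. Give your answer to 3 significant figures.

910 L_☉

L/L_☉ = (R/R_☉)² (T/T_☉)⁴ = (0.890)² × (33600/5772)⁴
       = 0.7921 × (5.821)⁴ = 0.7921 × 1148 = 909.6.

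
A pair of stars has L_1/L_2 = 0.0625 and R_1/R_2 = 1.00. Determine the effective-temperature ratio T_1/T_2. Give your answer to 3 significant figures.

0.500

L ∝ R²T⁴ gives T ∝ (L/R²)^(1/4), so
T_1/T_2 = (0.0625 / 1.00²)^(1/4) = (0.06250)^(1/4) = 0.5000.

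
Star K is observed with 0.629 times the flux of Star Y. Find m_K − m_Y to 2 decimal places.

0.50

m_K − m_Y = −2.5 log₁₀(F_K/F_Y) = −2.5 log₁₀(0.629) = −2.5 × (-0.201) = 0.503.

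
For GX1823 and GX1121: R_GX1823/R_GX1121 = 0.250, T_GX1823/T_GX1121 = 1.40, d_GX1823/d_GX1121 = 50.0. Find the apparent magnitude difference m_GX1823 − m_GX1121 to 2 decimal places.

10.04

L_GX1823/L_GX1121 = (0.250)²(1.40)⁴ = 0.2401.
F_GX1823/F_GX1121 = (L_GX1823/L_GX1121)/(d_GX1823/d_GX1121)² = 0.2401/2500 = 9.604×10^-5.
m_GX1823 − m_GX1121 = −2.5 log₁₀(9.604×10^-5) = 10.04.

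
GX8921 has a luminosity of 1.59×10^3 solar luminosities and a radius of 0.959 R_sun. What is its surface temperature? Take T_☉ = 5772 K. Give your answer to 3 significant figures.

T/T_☉ = (L/L_☉)^(1/4) / (R/R_☉)^(1/2)
T = 5772 × (1.59×10^3)^(1/4) / √(0.959) = 5772 × 6.315 / 0.9793 = 3.722×10^4 K.

3.72×10^4 K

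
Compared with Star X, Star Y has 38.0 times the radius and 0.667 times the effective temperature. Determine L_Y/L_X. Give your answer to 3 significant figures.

286

From the Stefan–Boltzmann law, L ∝ R²T⁴, so
L_Y/L_X = (R_Y/R_X)² (T_Y/T_X)⁴ = (38.0)² × (0.667)⁴ = 1444 × 0.1979 = 285.8.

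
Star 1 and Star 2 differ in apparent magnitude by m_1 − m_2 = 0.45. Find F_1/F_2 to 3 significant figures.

F_1/F_2 = 10^(−(m_1 − m_2)/2.5) = 10^(-0.45/2.5) = 10^-0.180 = 0.6607.

0.661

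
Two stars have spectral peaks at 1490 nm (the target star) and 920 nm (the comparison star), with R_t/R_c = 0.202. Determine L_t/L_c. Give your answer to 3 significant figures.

Wien's law gives T ∝ 1/λ_max, so T_t/T_c = λ_c/λ_t = 920/1490 = 0.6174.
Then L ∝ R²T⁴ gives L_t/L_c = (0.202)² × (0.6174)⁴ = 0.04080 × 0.1453 = 0.005931.

0.00593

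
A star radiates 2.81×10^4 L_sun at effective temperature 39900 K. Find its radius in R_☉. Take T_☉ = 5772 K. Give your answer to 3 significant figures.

3.51 R_☉

R/R_☉ = √(L/L_☉) / (T/T_☉)² = √(2.81×10^4) / (6.913)²
       = 167.6 / 47.79 = 3.508.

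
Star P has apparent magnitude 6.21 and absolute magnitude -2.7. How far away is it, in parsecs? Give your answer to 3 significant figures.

m − M = 5 log₁₀(d/10 pc)
6.21 − (-2.7) = 8.91 = 5 log₁₀(d/10)
d = 10 × 10^(8.91/5) = 10 × 10^1.782 = 605.3 pc.

605 pc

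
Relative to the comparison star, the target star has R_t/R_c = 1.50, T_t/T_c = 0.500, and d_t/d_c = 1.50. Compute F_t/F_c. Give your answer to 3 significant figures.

0.0625

L_t/L_c = (R_t/R_c)²(T_t/T_c)⁴ = (1.50)² × (0.500)⁴ = 0.1406.
F_t/F_c = (L_t/L_c)/(d_t/d_c)² = 0.1406 / (1.50)² = 0.06250.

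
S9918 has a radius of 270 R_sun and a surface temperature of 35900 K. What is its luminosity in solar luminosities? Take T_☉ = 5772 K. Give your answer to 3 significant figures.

L/L_☉ = (R/R_☉)² (T/T_☉)⁴ = (270)² × (35900/5772)⁴
       = 7.290×10^4 × (6.220)⁴ = 7.290×10^4 × 1496 = 1.091×10^8.

1.09×10^8 solar luminosities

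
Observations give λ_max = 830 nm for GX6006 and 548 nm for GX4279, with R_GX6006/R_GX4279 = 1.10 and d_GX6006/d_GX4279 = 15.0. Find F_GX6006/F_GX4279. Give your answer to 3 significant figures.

Wien's law: T_GX6006/T_GX4279 = λ_GX4279/λ_GX6006 = 548/830 = 0.6602.
L_GX6006/L_GX4279 = (R_GX6006/R_GX4279)²(T_GX6006/T_GX4279)⁴ = (1.10)²(0.6602)⁴ = 0.2299.
F_GX6006/F_GX4279 = (L_GX6006/L_GX4279)/(d_GX6006/d_GX4279)² = 0.2299/(15.0)² = 0.001022.

0.00102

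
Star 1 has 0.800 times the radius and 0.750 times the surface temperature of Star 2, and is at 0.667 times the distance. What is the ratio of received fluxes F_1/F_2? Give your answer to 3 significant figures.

0.455

L_1/L_2 = (R_1/R_2)²(T_1/T_2)⁴ = (0.800)² × (0.750)⁴ = 0.2025.
F_1/F_2 = (L_1/L_2)/(d_1/d_2)² = 0.2025 / (0.667)² = 0.4552.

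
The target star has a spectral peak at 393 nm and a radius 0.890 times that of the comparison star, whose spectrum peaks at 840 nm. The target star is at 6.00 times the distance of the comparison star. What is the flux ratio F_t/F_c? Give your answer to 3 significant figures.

0.459

Wien's law: T_t/T_c = λ_c/λ_t = 840/393 = 2.137.
L_t/L_c = (R_t/R_c)²(T_t/T_c)⁴ = (0.890)²(2.137)⁴ = 16.53.
F_t/F_c = (L_t/L_c)/(d_t/d_c)² = 16.53/(6.00)² = 0.4592.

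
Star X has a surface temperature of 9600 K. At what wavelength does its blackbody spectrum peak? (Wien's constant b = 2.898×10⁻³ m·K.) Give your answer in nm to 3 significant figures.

λ_max = b/T = 2.898×10⁻³ / 9600 = 3.02×10^-7 m = 301.9 nm.

302 nm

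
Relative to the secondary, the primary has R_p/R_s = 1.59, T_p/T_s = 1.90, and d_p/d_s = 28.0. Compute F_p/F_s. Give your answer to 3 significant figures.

0.0420

L_p/L_s = (R_p/R_s)²(T_p/T_s)⁴ = (1.59)² × (1.90)⁴ = 32.95.
F_p/F_s = (L_p/L_s)/(d_p/d_s)² = 32.95 / (28.0)² = 0.04202.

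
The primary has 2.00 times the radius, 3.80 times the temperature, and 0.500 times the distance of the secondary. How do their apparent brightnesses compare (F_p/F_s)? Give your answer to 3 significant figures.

3.34×10^3

L_p/L_s = (R_p/R_s)²(T_p/T_s)⁴ = (2.00)² × (3.80)⁴ = 834.1.
F_p/F_s = (L_p/L_s)/(d_p/d_s)² = 834.1 / (0.500)² = 3336.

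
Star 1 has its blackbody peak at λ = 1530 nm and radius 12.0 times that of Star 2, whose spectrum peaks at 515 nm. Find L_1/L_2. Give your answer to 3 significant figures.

Wien's law gives T ∝ 1/λ_max, so T_1/T_2 = λ_2/λ_1 = 515/1530 = 0.3366.
Then L ∝ R²T⁴ gives L_1/L_2 = (12.0)² × (0.3366)⁴ = 144.0 × 0.01284 = 1.849.

1.85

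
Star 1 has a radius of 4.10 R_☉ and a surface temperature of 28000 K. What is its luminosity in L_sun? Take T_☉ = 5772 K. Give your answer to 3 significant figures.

L/L_☉ = (R/R_☉)² (T/T_☉)⁴ = (4.10)² × (28000/5772)⁴
       = 16.81 × (4.851)⁴ = 16.81 × 553.8 = 9309.

9.31×10^3 L_sun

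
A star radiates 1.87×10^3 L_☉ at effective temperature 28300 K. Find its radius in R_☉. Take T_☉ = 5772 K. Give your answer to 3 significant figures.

1.80 R_☉

R/R_☉ = √(L/L_☉) / (T/T_☉)² = √(1.87×10^3) / (4.903)²
       = 43.24 / 24.04 = 1.799.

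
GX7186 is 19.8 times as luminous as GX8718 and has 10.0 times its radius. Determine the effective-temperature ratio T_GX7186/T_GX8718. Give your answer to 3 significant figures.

L ∝ R²T⁴ gives T ∝ (L/R²)^(1/4), so
T_GX7186/T_GX8718 = (19.8 / 10.0²)^(1/4) = (0.1980)^(1/4) = 0.6671.

0.667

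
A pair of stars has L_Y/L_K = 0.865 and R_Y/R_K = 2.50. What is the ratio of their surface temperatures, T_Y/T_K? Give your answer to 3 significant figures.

0.610

L ∝ R²T⁴ gives T ∝ (L/R²)^(1/4), so
T_Y/T_K = (0.865 / 2.50²)^(1/4) = (0.1384)^(1/4) = 0.6099.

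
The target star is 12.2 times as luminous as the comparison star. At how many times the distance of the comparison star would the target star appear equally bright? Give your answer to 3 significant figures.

Equal flux requires L_t/d_t² = L_c/d_c², so d_t/d_c = √(L_t/L_c)
= √(12.2) = 3.493.

3.49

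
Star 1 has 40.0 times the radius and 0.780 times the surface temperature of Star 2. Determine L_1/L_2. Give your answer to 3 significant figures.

592

From the Stefan–Boltzmann law, L ∝ R²T⁴, so
L_1/L_2 = (R_1/R_2)² (T_1/T_2)⁴ = (40.0)² × (0.780)⁴ = 1600 × 0.3702 = 592.2.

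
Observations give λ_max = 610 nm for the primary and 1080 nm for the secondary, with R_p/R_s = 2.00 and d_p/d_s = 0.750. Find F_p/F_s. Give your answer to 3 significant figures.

69.9

Wien's law: T_p/T_s = λ_s/λ_p = 1080/610 = 1.770.
L_p/L_s = (R_p/R_s)²(T_p/T_s)⁴ = (2.00)²(1.770)⁴ = 39.30.
F_p/F_s = (L_p/L_s)/(d_p/d_s)² = 39.30/(0.750)² = 69.87.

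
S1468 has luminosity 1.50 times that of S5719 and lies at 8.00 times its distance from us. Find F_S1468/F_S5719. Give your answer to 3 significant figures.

0.0234

F = L/(4πd²), so F_S1468/F_S5719 = (L_S1468/L_S5719) / (d_S1468/d_S5719)²
= 1.50 / (8.00)² = 1.50 / 64.00 = 0.02344.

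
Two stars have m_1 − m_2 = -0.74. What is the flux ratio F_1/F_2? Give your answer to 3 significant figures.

1.98

F_1/F_2 = 10^(−(m_1 − m_2)/2.5) = 10^(0.74/2.5) = 10^0.296 = 1.977.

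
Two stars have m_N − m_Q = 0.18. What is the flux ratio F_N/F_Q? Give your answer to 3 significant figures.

0.847

F_N/F_Q = 10^(−(m_N − m_Q)/2.5) = 10^(-0.18/2.5) = 10^-0.072 = 0.8472.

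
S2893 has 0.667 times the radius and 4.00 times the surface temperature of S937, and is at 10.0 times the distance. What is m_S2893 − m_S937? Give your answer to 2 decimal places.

L_S2893/L_S937 = (0.667)²(4.00)⁴ = 113.9.
F_S2893/F_S937 = (L_S2893/L_S937)/(d_S2893/d_S937)² = 113.9/100.0 = 1.139.
m_S2893 − m_S937 = −2.5 log₁₀(1.139) = -0.14.

-0.14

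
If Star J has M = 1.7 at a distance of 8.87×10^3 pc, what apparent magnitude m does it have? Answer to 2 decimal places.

m = M + 5 log₁₀(d/10 pc) = 1.7 + 5 log₁₀(8.87×10^3/10)
  = 1.7 + 5 × 2.948 = 1.7 + 14.74 = 16.44.

16.44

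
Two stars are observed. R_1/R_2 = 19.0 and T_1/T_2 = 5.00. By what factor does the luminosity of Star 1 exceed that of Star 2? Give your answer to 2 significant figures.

From the Stefan–Boltzmann law, L ∝ R²T⁴, so
L_1/L_2 = (R_1/R_2)² (T_1/T_2)⁴ = (19.0)² × (5.00)⁴ = 361.0 × 625.0 = 2.256×10^5.

2.3×10^5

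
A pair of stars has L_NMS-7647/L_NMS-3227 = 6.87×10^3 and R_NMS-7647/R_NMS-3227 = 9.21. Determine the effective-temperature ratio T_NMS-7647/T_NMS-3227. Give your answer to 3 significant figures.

3.00

L ∝ R²T⁴ gives T ∝ (L/R²)^(1/4), so
T_NMS-7647/T_NMS-3227 = (6.87×10^3 / 9.21²)^(1/4) = (80.99)^(1/4) = 3.000.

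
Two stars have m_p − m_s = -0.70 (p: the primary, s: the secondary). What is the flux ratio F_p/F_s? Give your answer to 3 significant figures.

1.91

F_p/F_s = 10^(−(m_p − m_s)/2.5) = 10^(0.70/2.5) = 10^0.280 = 1.905.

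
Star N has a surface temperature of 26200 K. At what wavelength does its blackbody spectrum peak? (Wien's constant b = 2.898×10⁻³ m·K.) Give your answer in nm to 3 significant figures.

λ_max = b/T = 2.898×10⁻³ / 26200 = 1.11×10^-7 m = 110.6 nm.

111 nm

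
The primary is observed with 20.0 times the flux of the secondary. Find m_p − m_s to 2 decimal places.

-3.25

m_p − m_s = −2.5 log₁₀(F_p/F_s) = −2.5 log₁₀(20.0) = −2.5 × (1.301) = -3.253.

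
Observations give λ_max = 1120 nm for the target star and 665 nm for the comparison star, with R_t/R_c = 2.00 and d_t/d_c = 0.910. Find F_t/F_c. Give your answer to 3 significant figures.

Wien's law: T_t/T_c = λ_c/λ_t = 665/1120 = 0.5938.
L_t/L_c = (R_t/R_c)²(T_t/T_c)⁴ = (2.00)²(0.5938)⁴ = 0.4971.
F_t/F_c = (L_t/L_c)/(d_t/d_c)² = 0.4971/(0.910)² = 0.6003.

0.600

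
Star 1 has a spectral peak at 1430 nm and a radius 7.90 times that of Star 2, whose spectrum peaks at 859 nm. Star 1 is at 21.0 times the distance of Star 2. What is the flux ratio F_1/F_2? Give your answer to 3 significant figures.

Wien's law: T_1/T_2 = λ_2/λ_1 = 859/1430 = 0.6007.
L_1/L_2 = (R_1/R_2)²(T_1/T_2)⁴ = (7.90)²(0.6007)⁴ = 8.126.
F_1/F_2 = (L_1/L_2)/(d_1/d_2)² = 8.126/(21.0)² = 0.01843.

0.0184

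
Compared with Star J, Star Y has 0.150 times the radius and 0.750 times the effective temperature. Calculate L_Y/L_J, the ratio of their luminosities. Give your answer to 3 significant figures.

0.00712

From the Stefan–Boltzmann law, L ∝ R²T⁴, so
L_Y/L_J = (R_Y/R_J)² (T_Y/T_J)⁴ = (0.150)² × (0.750)⁴ = 0.02250 × 0.3164 = 0.007119.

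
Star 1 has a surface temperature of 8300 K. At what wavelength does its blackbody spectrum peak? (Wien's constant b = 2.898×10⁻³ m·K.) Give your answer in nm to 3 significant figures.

λ_max = b/T = 2.898×10⁻³ / 8300 = 3.49×10^-7 m = 349.2 nm.

349 nm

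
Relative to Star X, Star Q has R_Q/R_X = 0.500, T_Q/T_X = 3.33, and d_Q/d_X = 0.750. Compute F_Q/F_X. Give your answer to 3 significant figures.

L_Q/L_X = (R_Q/R_X)²(T_Q/T_X)⁴ = (0.500)² × (3.33)⁴ = 30.74.
F_Q/F_X = (L_Q/L_X)/(d_Q/d_X)² = 30.74 / (0.750)² = 54.65.

54.7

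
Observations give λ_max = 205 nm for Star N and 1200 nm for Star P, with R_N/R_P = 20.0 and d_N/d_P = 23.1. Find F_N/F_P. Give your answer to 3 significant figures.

880

Wien's law: T_N/T_P = λ_P/λ_N = 1200/205 = 5.854.
L_N/L_P = (R_N/R_P)²(T_N/T_P)⁴ = (20.0)²(5.854)⁴ = 4.696×10^5.
F_N/F_P = (L_N/L_P)/(d_N/d_P)² = 4.696×10^5/(23.1)² = 880.1.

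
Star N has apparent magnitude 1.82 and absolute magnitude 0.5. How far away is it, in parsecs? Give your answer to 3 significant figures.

18.4 pc

m − M = 5 log₁₀(d/10 pc)
1.82 − (0.5) = 1.32 = 5 log₁₀(d/10)
d = 10 × 10^(1.32/5) = 10 × 10^0.264 = 18.37 pc.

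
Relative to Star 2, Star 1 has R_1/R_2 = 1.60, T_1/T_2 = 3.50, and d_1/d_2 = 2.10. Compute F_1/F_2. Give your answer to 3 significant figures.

87.1

L_1/L_2 = (R_1/R_2)²(T_1/T_2)⁴ = (1.60)² × (3.50)⁴ = 384.2.
F_1/F_2 = (L_1/L_2)/(d_1/d_2)² = 384.2 / (2.10)² = 87.11.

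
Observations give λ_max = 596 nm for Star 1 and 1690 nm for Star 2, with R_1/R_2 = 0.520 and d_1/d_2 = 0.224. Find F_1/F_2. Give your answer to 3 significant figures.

Wien's law: T_1/T_2 = λ_2/λ_1 = 1690/596 = 2.836.
L_1/L_2 = (R_1/R_2)²(T_1/T_2)⁴ = (0.520)²(2.836)⁴ = 17.48.
F_1/F_2 = (L_1/L_2)/(d_1/d_2)² = 17.48/(0.224)² = 348.4.

348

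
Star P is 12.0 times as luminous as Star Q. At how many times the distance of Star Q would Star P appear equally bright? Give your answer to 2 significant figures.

3.5

Equal flux requires L_P/d_P² = L_Q/d_Q², so d_P/d_Q = √(L_P/L_Q)
= √(12.0) = 3.464.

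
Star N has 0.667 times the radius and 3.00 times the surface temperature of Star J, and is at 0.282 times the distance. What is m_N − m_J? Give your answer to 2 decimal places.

L_N/L_J = (0.667)²(3.00)⁴ = 36.04.
F_N/F_J = (L_N/L_J)/(d_N/d_J)² = 36.04/0.07952 = 453.1.
m_N − m_J = −2.5 log₁₀(453.1) = -6.64.

-6.64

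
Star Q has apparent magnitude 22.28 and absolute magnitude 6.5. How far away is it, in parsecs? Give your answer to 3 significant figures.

1.43×10^4 pc

m − M = 5 log₁₀(d/10 pc)
22.28 − (6.5) = 15.78 = 5 log₁₀(d/10)
d = 10 × 10^(15.78/5) = 10 × 10^3.156 = 1.432×10^4 pc.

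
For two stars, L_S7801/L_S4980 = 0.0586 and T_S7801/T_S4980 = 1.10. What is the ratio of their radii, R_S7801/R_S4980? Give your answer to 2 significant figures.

L ∝ R²T⁴ gives R ∝ √L / T², so
R_S7801/R_S4980 = √(0.0586) / (1.10)² = 0.2421 / 1.210 = 0.2001.

0.20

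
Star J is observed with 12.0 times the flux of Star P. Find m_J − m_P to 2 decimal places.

-2.70

m_J − m_P = −2.5 log₁₀(F_J/F_P) = −2.5 log₁₀(12.0) = −2.5 × (1.079) = -2.698.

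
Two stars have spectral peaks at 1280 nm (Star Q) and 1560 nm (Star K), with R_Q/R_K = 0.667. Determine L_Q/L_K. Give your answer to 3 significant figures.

Wien's law gives T ∝ 1/λ_max, so T_Q/T_K = λ_K/λ_Q = 1560/1280 = 1.219.
Then L ∝ R²T⁴ gives L_Q/L_K = (0.667)² × (1.219)⁴ = 0.4449 × 2.206 = 0.9815.

0.982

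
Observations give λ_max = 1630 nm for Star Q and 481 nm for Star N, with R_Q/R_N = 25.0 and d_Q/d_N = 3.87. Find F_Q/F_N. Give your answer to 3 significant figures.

0.316

Wien's law: T_Q/T_N = λ_N/λ_Q = 481/1630 = 0.2951.
L_Q/L_N = (R_Q/R_N)²(T_Q/T_N)⁴ = (25.0)²(0.2951)⁴ = 4.739.
F_Q/F_N = (L_Q/L_N)/(d_Q/d_N)² = 4.739/(3.87)² = 0.3164.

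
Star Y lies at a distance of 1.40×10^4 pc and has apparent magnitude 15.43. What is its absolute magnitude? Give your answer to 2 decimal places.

-0.30

M = m − 5 log₁₀(d/10 pc) = 15.43 − 5 log₁₀(1.40×10^4/10)
  = 15.43 − 5 × 3.146 = 15.43 − 15.73 = -0.30.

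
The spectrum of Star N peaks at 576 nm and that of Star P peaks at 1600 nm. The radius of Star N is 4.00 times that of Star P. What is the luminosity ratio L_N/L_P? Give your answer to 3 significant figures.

Wien's law gives T ∝ 1/λ_max, so T_N/T_P = λ_P/λ_N = 1600/576 = 2.778.
Then L ∝ R²T⁴ gives L_N/L_P = (4.00)² × (2.778)⁴ = 16.00 × 59.54 = 952.6.

953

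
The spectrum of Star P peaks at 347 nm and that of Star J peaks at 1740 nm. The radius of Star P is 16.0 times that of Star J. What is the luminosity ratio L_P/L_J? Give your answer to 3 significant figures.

1.62×10^5

Wien's law gives T ∝ 1/λ_max, so T_P/T_J = λ_J/λ_P = 1740/347 = 5.014.
Then L ∝ R²T⁴ gives L_P/L_J = (16.0)² × (5.014)⁴ = 256.0 × 632.2 = 1.619×10^5.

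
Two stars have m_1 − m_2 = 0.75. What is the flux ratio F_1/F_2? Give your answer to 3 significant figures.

F_1/F_2 = 10^(−(m_1 − m_2)/2.5) = 10^(-0.75/2.5) = 10^-0.300 = 0.5012.

0.501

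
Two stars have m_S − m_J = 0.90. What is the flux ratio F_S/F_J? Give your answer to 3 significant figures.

F_S/F_J = 10^(−(m_S − m_J)/2.5) = 10^(-0.90/2.5) = 10^-0.360 = 0.4365.

0.437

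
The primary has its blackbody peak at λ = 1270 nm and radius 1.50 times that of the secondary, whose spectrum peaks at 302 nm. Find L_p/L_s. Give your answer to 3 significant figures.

0.00719

Wien's law gives T ∝ 1/λ_max, so T_p/T_s = λ_s/λ_p = 302/1270 = 0.2378.
Then L ∝ R²T⁴ gives L_p/L_s = (1.50)² × (0.2378)⁴ = 2.250 × 0.003198 = 0.007194.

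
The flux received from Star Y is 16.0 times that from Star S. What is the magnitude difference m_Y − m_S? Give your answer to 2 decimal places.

m_Y − m_S = −2.5 log₁₀(F_Y/F_S) = −2.5 log₁₀(16.0) = −2.5 × (1.204) = -3.010.

-3.01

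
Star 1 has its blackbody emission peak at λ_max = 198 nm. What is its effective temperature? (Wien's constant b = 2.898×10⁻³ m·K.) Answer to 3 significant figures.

1.46×10^4 K

T = b/λ_max = 2.898×10⁻³ / (198×10⁻⁹) = 1.464×10^4 K.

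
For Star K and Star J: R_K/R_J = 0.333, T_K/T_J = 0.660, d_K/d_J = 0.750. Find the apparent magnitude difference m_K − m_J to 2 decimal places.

L_K/L_J = (0.333)²(0.660)⁴ = 0.02104.
F_K/F_J = (L_K/L_J)/(d_K/d_J)² = 0.02104/0.5625 = 0.03741.
m_K − m_J = −2.5 log₁₀(0.03741) = 3.57.

3.57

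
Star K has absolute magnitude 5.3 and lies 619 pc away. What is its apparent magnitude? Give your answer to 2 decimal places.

m = M + 5 log₁₀(d/10 pc) = 5.3 + 5 log₁₀(619/10)
  = 5.3 + 5 × 1.792 = 5.3 + 8.96 = 14.26.

14.26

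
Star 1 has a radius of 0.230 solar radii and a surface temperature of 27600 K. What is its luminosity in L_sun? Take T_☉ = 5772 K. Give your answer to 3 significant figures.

L/L_☉ = (R/R_☉)² (T/T_☉)⁴ = (0.230)² × (27600/5772)⁴
       = 0.05290 × (4.782)⁴ = 0.05290 × 522.8 = 27.66.

27.7 L_sun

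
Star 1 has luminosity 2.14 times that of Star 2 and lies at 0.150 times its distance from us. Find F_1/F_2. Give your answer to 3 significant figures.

F = L/(4πd²), so F_1/F_2 = (L_1/L_2) / (d_1/d_2)²
= 2.14 / (0.150)² = 2.14 / 0.02250 = 95.11.

95.1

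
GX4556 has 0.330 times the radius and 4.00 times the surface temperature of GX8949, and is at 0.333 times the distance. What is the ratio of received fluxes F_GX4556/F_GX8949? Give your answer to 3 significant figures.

L_GX4556/L_GX8949 = (R_GX4556/R_GX8949)²(T_GX4556/T_GX8949)⁴ = (0.330)² × (4.00)⁴ = 27.88.
F_GX4556/F_GX8949 = (L_GX4556/L_GX8949)/(d_GX4556/d_GX8949)² = 27.88 / (0.333)² = 251.4.

251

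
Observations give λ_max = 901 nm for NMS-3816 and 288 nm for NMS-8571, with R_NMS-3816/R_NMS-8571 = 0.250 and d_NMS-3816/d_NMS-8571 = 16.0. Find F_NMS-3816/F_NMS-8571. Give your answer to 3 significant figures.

2.55×10^-6

Wien's law: T_NMS-3816/T_NMS-8571 = λ_NMS-8571/λ_NMS-3816 = 288/901 = 0.3196.
L_NMS-3816/L_NMS-8571 = (R_NMS-3816/R_NMS-8571)²(T_NMS-3816/T_NMS-8571)⁴ = (0.250)²(0.3196)⁴ = 6.525×10^-4.
F_NMS-3816/F_NMS-8571 = (L_NMS-3816/L_NMS-8571)/(d_NMS-3816/d_NMS-8571)² = 6.525×10^-4/(16.0)² = 2.549×10^-6.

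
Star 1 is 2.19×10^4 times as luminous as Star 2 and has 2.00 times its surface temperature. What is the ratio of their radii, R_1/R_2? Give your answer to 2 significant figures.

37

L ∝ R²T⁴ gives R ∝ √L / T², so
R_1/R_2 = √(2.19×10^4) / (2.00)² = 148.0 / 4.000 = 37.00.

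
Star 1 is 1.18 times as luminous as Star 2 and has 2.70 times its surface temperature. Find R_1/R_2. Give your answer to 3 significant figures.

L ∝ R²T⁴ gives R ∝ √L / T², so
R_1/R_2 = √(1.18) / (2.70)² = 1.086 / 7.290 = 0.1490.

0.149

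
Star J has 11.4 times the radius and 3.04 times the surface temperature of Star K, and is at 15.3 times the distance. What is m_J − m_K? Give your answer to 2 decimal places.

L_J/L_K = (11.4)²(3.04)⁴ = 1.110×10^4.
F_J/F_K = (L_J/L_K)/(d_J/d_K)² = 1.110×10^4/234.1 = 47.42.
m_J − m_K = −2.5 log₁₀(47.42) = -4.19.

-4.19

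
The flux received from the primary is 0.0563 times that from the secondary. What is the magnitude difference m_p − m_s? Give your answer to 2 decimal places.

3.12

m_p − m_s = −2.5 log₁₀(F_p/F_s) = −2.5 log₁₀(0.0563) = −2.5 × (-1.249) = 3.124.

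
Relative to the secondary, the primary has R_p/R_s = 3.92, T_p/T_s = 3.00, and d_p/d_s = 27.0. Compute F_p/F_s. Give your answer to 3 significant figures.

L_p/L_s = (R_p/R_s)²(T_p/T_s)⁴ = (3.92)² × (3.00)⁴ = 1245.
F_p/F_s = (L_p/L_s)/(d_p/d_s)² = 1245 / (27.0)² = 1.707.

1.71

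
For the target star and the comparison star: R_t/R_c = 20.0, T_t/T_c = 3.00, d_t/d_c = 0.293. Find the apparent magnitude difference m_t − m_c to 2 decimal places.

-13.94

L_t/L_c = (20.0)²(3.00)⁴ = 3.240×10^4.
F_t/F_c = (L_t/L_c)/(d_t/d_c)² = 3.240×10^4/0.08585 = 3.774×10^5.
m_t − m_c = −2.5 log₁₀(3.774×10^5) = -13.94.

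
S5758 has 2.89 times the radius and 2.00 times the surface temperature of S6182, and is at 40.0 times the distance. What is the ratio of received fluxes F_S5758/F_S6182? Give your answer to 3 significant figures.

0.0835

L_S5758/L_S6182 = (R_S5758/R_S6182)²(T_S5758/T_S6182)⁴ = (2.89)² × (2.00)⁴ = 133.6.
F_S5758/F_S6182 = (L_S5758/L_S6182)/(d_S5758/d_S6182)² = 133.6 / (40.0)² = 0.08352.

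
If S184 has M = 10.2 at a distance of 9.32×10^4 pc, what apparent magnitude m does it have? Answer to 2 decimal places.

30.05

m = M + 5 log₁₀(d/10 pc) = 10.2 + 5 log₁₀(9.32×10^4/10)
  = 10.2 + 5 × 3.969 = 10.2 + 19.85 = 30.05.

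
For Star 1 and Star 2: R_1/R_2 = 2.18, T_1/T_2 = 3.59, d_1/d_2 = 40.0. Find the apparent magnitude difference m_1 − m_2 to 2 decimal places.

0.77

L_1/L_2 = (2.18)²(3.59)⁴ = 789.4.
F_1/F_2 = (L_1/L_2)/(d_1/d_2)² = 789.4/1600 = 0.4934.
m_1 − m_2 = −2.5 log₁₀(0.4934) = 0.77.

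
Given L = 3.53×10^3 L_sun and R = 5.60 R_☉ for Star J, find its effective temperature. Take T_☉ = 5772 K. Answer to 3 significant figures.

1.88×10^4 K

T/T_☉ = (L/L_☉)^(1/4) / (R/R_☉)^(1/2)
T = 5772 × (3.53×10^3)^(1/4) / √(5.60) = 5772 × 7.708 / 2.366 = 1.880×10^4 K.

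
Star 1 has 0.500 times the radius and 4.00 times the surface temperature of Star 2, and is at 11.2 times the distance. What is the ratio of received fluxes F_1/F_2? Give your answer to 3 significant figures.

0.510

L_1/L_2 = (R_1/R_2)²(T_1/T_2)⁴ = (0.500)² × (4.00)⁴ = 64.00.
F_1/F_2 = (L_1/L_2)/(d_1/d_2)² = 64.00 / (11.2)² = 0.5102.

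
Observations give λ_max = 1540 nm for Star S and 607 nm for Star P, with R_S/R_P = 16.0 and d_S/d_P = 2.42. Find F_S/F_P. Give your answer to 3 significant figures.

1.06

Wien's law: T_S/T_P = λ_P/λ_S = 607/1540 = 0.3942.
L_S/L_P = (R_S/R_P)²(T_S/T_P)⁴ = (16.0)²(0.3942)⁴ = 6.179.
F_S/F_P = (L_S/L_P)/(d_S/d_P)² = 6.179/(2.42)² = 1.055.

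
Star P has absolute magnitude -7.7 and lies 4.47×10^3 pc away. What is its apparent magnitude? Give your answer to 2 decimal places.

5.55

m = M + 5 log₁₀(d/10 pc) = -7.7 + 5 log₁₀(4.47×10^3/10)
  = -7.7 + 5 × 2.650 = -7.7 + 13.25 = 5.55.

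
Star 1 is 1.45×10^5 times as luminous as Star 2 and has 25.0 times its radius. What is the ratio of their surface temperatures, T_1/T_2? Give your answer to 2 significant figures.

L ∝ R²T⁴ gives T ∝ (L/R²)^(1/4), so
T_1/T_2 = (1.45×10^5 / 25.0²)^(1/4) = (232.0)^(1/4) = 3.903.

3.9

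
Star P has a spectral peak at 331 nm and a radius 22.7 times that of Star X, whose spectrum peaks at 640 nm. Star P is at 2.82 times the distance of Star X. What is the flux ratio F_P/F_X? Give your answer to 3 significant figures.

906

Wien's law: T_P/T_X = λ_X/λ_P = 640/331 = 1.934.
L_P/L_X = (R_P/R_X)²(T_P/T_X)⁴ = (22.7)²(1.934)⁴ = 7202.
F_P/F_X = (L_P/L_X)/(d_P/d_X)² = 7202/(2.82)² = 905.7.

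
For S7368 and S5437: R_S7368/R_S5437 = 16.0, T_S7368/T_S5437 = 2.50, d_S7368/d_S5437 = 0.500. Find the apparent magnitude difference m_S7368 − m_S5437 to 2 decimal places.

L_S7368/L_S5437 = (16.0)²(2.50)⁴ = 1.000×10^4.
F_S7368/F_S5437 = (L_S7368/L_S5437)/(d_S7368/d_S5437)² = 1.000×10^4/0.2500 = 4.000×10^4.
m_S7368 − m_S5437 = −2.5 log₁₀(4.000×10^4) = -11.51.

-11.51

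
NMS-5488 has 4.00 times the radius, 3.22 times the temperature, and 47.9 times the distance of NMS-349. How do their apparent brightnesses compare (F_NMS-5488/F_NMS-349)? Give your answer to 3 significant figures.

L_NMS-5488/L_NMS-349 = (R_NMS-5488/R_NMS-349)²(T_NMS-5488/T_NMS-349)⁴ = (4.00)² × (3.22)⁴ = 1720.
F_NMS-5488/F_NMS-349 = (L_NMS-5488/L_NMS-349)/(d_NMS-5488/d_NMS-349)² = 1720 / (47.9)² = 0.7497.

0.750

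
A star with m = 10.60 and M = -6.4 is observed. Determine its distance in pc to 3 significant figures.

m − M = 5 log₁₀(d/10 pc)
10.60 − (-6.4) = 17.00 = 5 log₁₀(d/10)
d = 10 × 10^(17.00/5) = 10 × 10^3.400 = 2.512×10^4 pc.

2.51×10^4 pc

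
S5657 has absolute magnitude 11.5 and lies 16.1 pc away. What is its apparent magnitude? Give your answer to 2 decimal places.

12.53

m = M + 5 log₁₀(d/10 pc) = 11.5 + 5 log₁₀(16.1/10)
  = 11.5 + 5 × 0.207 = 11.5 + 1.03 = 12.53.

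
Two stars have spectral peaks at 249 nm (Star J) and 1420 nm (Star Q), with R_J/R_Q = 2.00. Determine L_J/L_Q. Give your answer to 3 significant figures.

Wien's law gives T ∝ 1/λ_max, so T_J/T_Q = λ_Q/λ_J = 1420/249 = 5.703.
Then L ∝ R²T⁴ gives L_J/L_Q = (2.00)² × (5.703)⁴ = 4.000 × 1058 = 4231.

4.23×10^3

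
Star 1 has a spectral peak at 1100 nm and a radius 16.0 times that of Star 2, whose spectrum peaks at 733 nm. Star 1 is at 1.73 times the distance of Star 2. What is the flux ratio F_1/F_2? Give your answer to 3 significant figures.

Wien's law: T_1/T_2 = λ_2/λ_1 = 733/1100 = 0.6664.
L_1/L_2 = (R_1/R_2)²(T_1/T_2)⁴ = (16.0)²(0.6664)⁴ = 50.48.
F_1/F_2 = (L_1/L_2)/(d_1/d_2)² = 50.48/(1.73)² = 16.87.

16.9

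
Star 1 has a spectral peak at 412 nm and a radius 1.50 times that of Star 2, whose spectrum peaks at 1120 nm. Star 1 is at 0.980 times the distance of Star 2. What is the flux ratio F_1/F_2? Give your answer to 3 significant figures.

Wien's law: T_1/T_2 = λ_2/λ_1 = 1120/412 = 2.718.
L_1/L_2 = (R_1/R_2)²(T_1/T_2)⁴ = (1.50)²(2.718)⁴ = 122.9.
F_1/F_2 = (L_1/L_2)/(d_1/d_2)² = 122.9/(0.980)² = 127.9.

128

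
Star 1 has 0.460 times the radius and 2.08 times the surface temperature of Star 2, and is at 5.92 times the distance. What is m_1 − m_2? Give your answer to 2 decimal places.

L_1/L_2 = (0.460)²(2.08)⁴ = 3.961.
F_1/F_2 = (L_1/L_2)/(d_1/d_2)² = 3.961/35.05 = 0.1130.
m_1 − m_2 = −2.5 log₁₀(0.1130) = 2.37.

2.37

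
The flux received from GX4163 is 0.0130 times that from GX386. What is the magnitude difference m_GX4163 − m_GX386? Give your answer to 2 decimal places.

4.72

m_GX4163 − m_GX386 = −2.5 log₁₀(F_GX4163/F_GX386) = −2.5 log₁₀(0.0130) = −2.5 × (-1.886) = 4.715.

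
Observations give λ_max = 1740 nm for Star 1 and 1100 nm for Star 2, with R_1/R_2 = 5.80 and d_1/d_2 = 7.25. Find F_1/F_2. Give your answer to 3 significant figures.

0.102

Wien's law: T_1/T_2 = λ_2/λ_1 = 1100/1740 = 0.6322.
L_1/L_2 = (R_1/R_2)²(T_1/T_2)⁴ = (5.80)²(0.6322)⁴ = 5.373.
F_1/F_2 = (L_1/L_2)/(d_1/d_2)² = 5.373/(7.25)² = 0.1022.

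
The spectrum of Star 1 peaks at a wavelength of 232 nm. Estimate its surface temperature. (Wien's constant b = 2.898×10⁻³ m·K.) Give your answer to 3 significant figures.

T = b/λ_max = 2.898×10⁻³ / (232×10⁻⁹) = 1.249×10^4 K.

1.25×10^4 K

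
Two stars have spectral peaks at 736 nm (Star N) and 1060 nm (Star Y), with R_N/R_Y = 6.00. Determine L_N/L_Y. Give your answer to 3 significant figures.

Wien's law gives T ∝ 1/λ_max, so T_N/T_Y = λ_Y/λ_N = 1060/736 = 1.440.
Then L ∝ R²T⁴ gives L_N/L_Y = (6.00)² × (1.440)⁴ = 36.00 × 4.302 = 154.9.

155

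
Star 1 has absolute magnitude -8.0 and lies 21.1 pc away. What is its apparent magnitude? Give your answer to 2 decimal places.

m = M + 5 log₁₀(d/10 pc) = -8.0 + 5 log₁₀(21.1/10)
  = -8.0 + 5 × 0.324 = -8.0 + 1.62 = -6.38.

-6.38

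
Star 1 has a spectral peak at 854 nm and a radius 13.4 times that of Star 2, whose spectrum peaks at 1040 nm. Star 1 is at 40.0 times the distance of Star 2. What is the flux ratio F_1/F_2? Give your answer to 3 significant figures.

0.247

Wien's law: T_1/T_2 = λ_2/λ_1 = 1040/854 = 1.218.
L_1/L_2 = (R_1/R_2)²(T_1/T_2)⁴ = (13.4)²(1.218)⁴ = 394.9.
F_1/F_2 = (L_1/L_2)/(d_1/d_2)² = 394.9/(40.0)² = 0.2468.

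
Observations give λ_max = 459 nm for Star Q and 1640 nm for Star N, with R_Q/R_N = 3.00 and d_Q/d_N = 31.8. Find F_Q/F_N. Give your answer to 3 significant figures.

1.45

Wien's law: T_Q/T_N = λ_N/λ_Q = 1640/459 = 3.573.
L_Q/L_N = (R_Q/R_N)²(T_Q/T_N)⁴ = (3.00)²(3.573)⁴ = 1467.
F_Q/F_N = (L_Q/L_N)/(d_Q/d_N)² = 1467/(31.8)² = 1.450.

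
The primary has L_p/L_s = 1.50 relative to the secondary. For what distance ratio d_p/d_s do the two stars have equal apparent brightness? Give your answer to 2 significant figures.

1.2

Equal flux requires L_p/d_p² = L_s/d_s², so d_p/d_s = √(L_p/L_s)
= √(1.50) = 1.225.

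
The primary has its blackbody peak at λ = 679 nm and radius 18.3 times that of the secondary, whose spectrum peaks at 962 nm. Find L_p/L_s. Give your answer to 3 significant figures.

1.35×10^3

Wien's law gives T ∝ 1/λ_max, so T_p/T_s = λ_s/λ_p = 962/679 = 1.417.
Then L ∝ R²T⁴ gives L_p/L_s = (18.3)² × (1.417)⁴ = 334.9 × 4.029 = 1349.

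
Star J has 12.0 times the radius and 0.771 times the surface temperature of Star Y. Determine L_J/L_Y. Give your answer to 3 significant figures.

From the Stefan–Boltzmann law, L ∝ R²T⁴, so
L_J/L_Y = (R_J/R_Y)² (T_J/T_Y)⁴ = (12.0)² × (0.771)⁴ = 144.0 × 0.3534 = 50.88.

50.9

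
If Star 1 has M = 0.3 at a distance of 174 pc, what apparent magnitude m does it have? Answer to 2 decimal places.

6.50

m = M + 5 log₁₀(d/10 pc) = 0.3 + 5 log₁₀(174/10)
  = 0.3 + 5 × 1.241 = 0.3 + 6.20 = 6.50.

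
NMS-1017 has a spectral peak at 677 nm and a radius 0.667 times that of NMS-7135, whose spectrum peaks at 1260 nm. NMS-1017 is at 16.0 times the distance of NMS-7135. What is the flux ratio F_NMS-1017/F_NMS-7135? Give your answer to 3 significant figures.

0.0209

Wien's law: T_NMS-1017/T_NMS-7135 = λ_NMS-7135/λ_NMS-1017 = 1260/677 = 1.861.
L_NMS-1017/L_NMS-7135 = (R_NMS-1017/R_NMS-7135)²(T_NMS-1017/T_NMS-7135)⁴ = (0.667)²(1.861)⁴ = 5.338.
F_NMS-1017/F_NMS-7135 = (L_NMS-1017/L_NMS-7135)/(d_NMS-1017/d_NMS-7135)² = 5.338/(16.0)² = 0.02085.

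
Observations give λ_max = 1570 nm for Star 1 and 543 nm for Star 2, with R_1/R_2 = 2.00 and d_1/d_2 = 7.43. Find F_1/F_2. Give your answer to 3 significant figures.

0.00104

Wien's law: T_1/T_2 = λ_2/λ_1 = 543/1570 = 0.3459.
L_1/L_2 = (R_1/R_2)²(T_1/T_2)⁴ = (2.00)²(0.3459)⁴ = 0.05723.
F_1/F_2 = (L_1/L_2)/(d_1/d_2)² = 0.05723/(7.43)² = 0.001037.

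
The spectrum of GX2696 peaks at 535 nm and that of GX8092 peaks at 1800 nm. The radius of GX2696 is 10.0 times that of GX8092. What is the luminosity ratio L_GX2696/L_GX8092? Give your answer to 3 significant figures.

Wien's law gives T ∝ 1/λ_max, so T_GX2696/T_GX8092 = λ_GX8092/λ_GX2696 = 1800/535 = 3.364.
Then L ∝ R²T⁴ gives L_GX2696/L_GX8092 = (10.0)² × (3.364)⁴ = 100.0 × 128.1 = 1.281×10^4.

1.28×10^4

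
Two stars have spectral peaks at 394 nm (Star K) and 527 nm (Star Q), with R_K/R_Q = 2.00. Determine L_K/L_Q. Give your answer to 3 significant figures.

Wien's law gives T ∝ 1/λ_max, so T_K/T_Q = λ_Q/λ_K = 527/394 = 1.338.
Then L ∝ R²T⁴ gives L_K/L_Q = (2.00)² × (1.338)⁴ = 4.000 × 3.201 = 12.80.

12.8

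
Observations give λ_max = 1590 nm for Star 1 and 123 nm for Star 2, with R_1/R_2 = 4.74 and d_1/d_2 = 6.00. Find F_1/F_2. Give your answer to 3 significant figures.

2.24×10^-5

Wien's law: T_1/T_2 = λ_2/λ_1 = 123/1590 = 0.07736.
L_1/L_2 = (R_1/R_2)²(T_1/T_2)⁴ = (4.74)²(0.07736)⁴ = 8.046×10^-4.
F_1/F_2 = (L_1/L_2)/(d_1/d_2)² = 8.046×10^-4/(6.00)² = 2.235×10^-5.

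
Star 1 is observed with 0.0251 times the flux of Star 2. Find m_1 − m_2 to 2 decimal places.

m_1 − m_2 = −2.5 log₁₀(F_1/F_2) = −2.5 log₁₀(0.0251) = −2.5 × (-1.600) = 4.001.

4.00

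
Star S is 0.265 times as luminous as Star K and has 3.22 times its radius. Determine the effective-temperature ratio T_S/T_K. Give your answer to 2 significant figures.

L ∝ R²T⁴ gives T ∝ (L/R²)^(1/4), so
T_S/T_K = (0.265 / 3.22²)^(1/4) = (0.02556)^(1/4) = 0.3998.

0.40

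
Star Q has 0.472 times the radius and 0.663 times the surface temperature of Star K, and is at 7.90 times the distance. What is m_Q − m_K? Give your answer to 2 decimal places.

L_Q/L_K = (0.472)²(0.663)⁴ = 0.04305.
F_Q/F_K = (L_Q/L_K)/(d_Q/d_K)² = 0.04305/62.41 = 6.897×10^-4.
m_Q − m_K = −2.5 log₁₀(6.897×10^-4) = 7.90.

7.90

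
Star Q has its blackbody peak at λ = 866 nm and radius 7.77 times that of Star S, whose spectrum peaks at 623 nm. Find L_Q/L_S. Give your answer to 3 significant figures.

16.2

Wien's law gives T ∝ 1/λ_max, so T_Q/T_S = λ_S/λ_Q = 623/866 = 0.7194.
Then L ∝ R²T⁴ gives L_Q/L_S = (7.77)² × (0.7194)⁴ = 60.37 × 0.2678 = 16.17.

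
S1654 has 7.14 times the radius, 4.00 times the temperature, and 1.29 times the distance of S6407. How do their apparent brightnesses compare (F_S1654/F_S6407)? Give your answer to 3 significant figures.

7.84×10^3

L_S1654/L_S6407 = (R_S1654/R_S6407)²(T_S1654/T_S6407)⁴ = (7.14)² × (4.00)⁴ = 1.305×10^4.
F_S1654/F_S6407 = (L_S1654/L_S6407)/(d_S1654/d_S6407)² = 1.305×10^4 / (1.29)² = 7843.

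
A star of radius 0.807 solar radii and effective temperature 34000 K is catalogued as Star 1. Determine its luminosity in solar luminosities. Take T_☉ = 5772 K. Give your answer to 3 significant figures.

784 solar luminosities

L/L_☉ = (R/R_☉)² (T/T_☉)⁴ = (0.807)² × (34000/5772)⁴
       = 0.6512 × (5.891)⁴ = 0.6512 × 1204 = 784.1.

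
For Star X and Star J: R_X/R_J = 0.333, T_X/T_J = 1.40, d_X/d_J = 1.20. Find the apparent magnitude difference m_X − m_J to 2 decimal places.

1.32

L_X/L_J = (0.333)²(1.40)⁴ = 0.4260.
F_X/F_J = (L_X/L_J)/(d_X/d_J)² = 0.4260/1.440 = 0.2958.
m_X − m_J = −2.5 log₁₀(0.2958) = 1.32.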